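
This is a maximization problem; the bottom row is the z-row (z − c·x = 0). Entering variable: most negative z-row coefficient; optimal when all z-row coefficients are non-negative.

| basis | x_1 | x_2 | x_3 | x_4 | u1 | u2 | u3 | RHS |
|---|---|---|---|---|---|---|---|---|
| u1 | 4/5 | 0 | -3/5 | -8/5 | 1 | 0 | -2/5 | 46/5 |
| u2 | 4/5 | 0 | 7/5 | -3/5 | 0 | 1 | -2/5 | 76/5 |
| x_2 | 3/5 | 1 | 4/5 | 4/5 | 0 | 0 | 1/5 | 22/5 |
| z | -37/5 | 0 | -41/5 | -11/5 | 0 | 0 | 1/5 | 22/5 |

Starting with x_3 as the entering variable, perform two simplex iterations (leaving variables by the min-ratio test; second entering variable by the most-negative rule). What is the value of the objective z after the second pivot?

Ratio test on column x_3 — row 1: entry -3/5 ≤ 0; row 2: (76/5)/(7/5) = 76/7; row 3: (22/5)/(4/5) = 11/2. Minimum is 11/2 at row 3 (x_2 leaves); pivot element 4/5.
Pivot on row 3; the z-row RHS becomes 22/5 − (-41/5)·(11/2) = 99/2.
Next entering variable (most negative z-row entry -5/4): x_1.
Ratio test on column x_1 — row 1: (25/2)/(5/4) = 10; row 2: entry -1/4 ≤ 0; row 3: (11/2)/(3/4) = 22/3. Minimum is 22/3 at row 3 (x_3 leaves); pivot element 3/4.
After the second pivot the z-row RHS is 99/2 − (-5/4)·(22/3) = 176/3.

176/3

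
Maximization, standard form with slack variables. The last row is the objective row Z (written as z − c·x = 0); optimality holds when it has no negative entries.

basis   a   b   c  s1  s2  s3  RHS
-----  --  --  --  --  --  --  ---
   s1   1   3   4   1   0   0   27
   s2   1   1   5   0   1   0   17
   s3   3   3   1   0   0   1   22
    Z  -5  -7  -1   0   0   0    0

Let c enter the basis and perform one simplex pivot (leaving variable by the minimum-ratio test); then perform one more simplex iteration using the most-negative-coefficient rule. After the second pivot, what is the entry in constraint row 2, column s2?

Ratio test on column c — row 1: 27/4 = 27/4; row 2: 17/5 = 17/5; row 3: 22/1 = 22. Minimum is 17/5 at row 2 (s2 leaves); pivot element 5.
Divide row 2 by 5; eliminate column c from the other rows.
Second iteration: most negative Z-row entry is -34/5 in column b, so b enters.
Ratio test on column b — row 1: (67/5)/(11/5) = 67/11; row 2: (17/5)/(1/5) = 17; row 3: (93/5)/(14/5) = 93/14. Minimum is 67/11 at row 1 (s1 leaves); pivot element 11/5.
Divide row 1 by 11/5; eliminate column b from the other rows.
After both pivots, the entry at constraint row 2, column s2 is 3/11.

3/11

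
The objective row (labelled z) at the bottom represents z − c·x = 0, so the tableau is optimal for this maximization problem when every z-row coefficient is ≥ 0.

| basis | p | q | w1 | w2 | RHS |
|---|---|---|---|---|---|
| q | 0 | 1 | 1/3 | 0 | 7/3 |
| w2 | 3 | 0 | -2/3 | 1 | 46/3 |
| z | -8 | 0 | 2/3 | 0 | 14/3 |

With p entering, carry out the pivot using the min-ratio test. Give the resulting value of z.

Ratio test on column p — row 1: entry 0 ≤ 0; row 2: (46/3)/3 = 46/9. Minimum is 46/9 at row 2 (w2 leaves); pivot element 3.
Pivot on row 2; the z-row RHS becomes 14/3 − (-8)·(46/9) = 410/9.

410/9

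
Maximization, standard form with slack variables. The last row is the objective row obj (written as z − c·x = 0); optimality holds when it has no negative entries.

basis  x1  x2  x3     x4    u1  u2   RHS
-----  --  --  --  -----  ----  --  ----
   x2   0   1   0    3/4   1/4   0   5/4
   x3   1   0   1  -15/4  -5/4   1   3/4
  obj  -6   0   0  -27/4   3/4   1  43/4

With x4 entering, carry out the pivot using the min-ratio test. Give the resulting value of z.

22

Ratio test on column x4 — row 1: (5/4)/(3/4) = 5/3; row 2: entry -15/4 ≤ 0. Minimum is 5/3 at row 1 (x2 leaves); pivot element 3/4.
Pivot on row 1; the obj-row RHS becomes 43/4 − (-27/4)·(5/3) = 22.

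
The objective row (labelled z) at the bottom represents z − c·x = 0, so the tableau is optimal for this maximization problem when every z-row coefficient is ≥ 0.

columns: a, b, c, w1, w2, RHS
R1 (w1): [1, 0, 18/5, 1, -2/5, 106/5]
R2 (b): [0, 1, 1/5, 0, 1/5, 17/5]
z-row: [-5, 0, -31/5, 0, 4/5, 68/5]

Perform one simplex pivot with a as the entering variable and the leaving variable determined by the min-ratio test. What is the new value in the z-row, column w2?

-6/5

Ratio test on column a — row 1: (106/5)/1 = 106/5; row 2: entry 0 ≤ 0. Minimum is 106/5 at row 1 (w1 leaves); pivot element 1.
Divide row 1 by 1; eliminate column a from the other rows.
z-row update in column w2: 4/5 − (-5)·(-2/5) = -6/5.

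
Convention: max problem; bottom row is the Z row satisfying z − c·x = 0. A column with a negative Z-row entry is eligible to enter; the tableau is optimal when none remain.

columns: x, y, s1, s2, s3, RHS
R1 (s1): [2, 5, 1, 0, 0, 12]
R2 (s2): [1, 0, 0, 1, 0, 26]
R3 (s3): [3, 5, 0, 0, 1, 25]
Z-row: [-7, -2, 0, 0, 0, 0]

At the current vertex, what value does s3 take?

s3 is basic (row 3); its value is the RHS of that row, 25.

25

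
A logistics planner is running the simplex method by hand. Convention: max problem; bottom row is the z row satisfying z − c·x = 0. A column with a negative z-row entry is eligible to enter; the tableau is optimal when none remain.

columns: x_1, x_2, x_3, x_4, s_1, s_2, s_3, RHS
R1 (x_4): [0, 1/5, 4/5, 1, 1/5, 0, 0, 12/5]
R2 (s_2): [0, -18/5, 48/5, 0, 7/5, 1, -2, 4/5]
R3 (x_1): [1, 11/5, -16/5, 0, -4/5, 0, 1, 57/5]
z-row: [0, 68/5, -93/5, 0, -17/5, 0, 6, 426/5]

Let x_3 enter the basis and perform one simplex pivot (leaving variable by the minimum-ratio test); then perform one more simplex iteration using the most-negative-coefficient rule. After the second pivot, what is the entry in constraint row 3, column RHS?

83/7

Ratio test on column x_3 — row 1: (12/5)/(4/5) = 3; row 2: (4/5)/(48/5) = 1/12; row 3: entry -16/5 ≤ 0. Minimum is 1/12 at row 2 (s_2 leaves); pivot element 48/5.
Divide row 2 by 48/5; eliminate column x_3 from the other rows.
Second iteration: most negative z-row entry is -11/16 in column s_1, so s_1 enters.
Ratio test on column s_1 — row 1: (7/3)/(1/12) = 28; row 2: (1/12)/(7/48) = 4/7; row 3: entry -1/3 ≤ 0. Minimum is 4/7 at row 2 (x_3 leaves); pivot element 7/48.
Divide row 2 by 7/48; eliminate column s_1 from the other rows.
After both pivots, the entry at constraint row 3, column RHS is 83/7.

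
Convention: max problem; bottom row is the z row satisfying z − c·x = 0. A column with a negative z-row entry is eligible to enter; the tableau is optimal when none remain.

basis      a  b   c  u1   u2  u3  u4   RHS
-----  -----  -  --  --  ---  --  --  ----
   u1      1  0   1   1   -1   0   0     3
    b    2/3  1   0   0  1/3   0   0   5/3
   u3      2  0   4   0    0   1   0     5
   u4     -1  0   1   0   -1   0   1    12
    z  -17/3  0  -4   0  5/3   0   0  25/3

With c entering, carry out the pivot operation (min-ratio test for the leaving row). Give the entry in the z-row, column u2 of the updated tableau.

5/3

Ratio test on column c — row 1: 3/1 = 3; row 2: entry 0 ≤ 0; row 3: 5/4 = 5/4; row 4: 12/1 = 12. Minimum is 5/4 at row 3 (u3 leaves); pivot element 4.
Divide row 3 by 4; eliminate column c from the other rows.
z-row update in column u2: 5/3 − (-4)·0 = 5/3.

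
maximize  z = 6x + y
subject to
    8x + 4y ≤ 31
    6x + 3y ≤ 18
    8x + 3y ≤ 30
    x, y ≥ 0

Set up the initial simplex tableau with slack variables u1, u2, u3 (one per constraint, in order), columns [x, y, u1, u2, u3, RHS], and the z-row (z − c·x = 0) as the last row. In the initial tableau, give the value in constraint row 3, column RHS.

30

The RHS of constraint 3 is b_3 = 30.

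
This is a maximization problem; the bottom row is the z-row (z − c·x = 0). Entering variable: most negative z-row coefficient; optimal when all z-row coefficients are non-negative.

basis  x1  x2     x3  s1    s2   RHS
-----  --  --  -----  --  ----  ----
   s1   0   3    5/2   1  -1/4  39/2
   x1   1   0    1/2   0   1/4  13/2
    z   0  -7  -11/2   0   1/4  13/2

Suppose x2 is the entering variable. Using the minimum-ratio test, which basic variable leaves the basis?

s1

Column x2 entries and ratios — s1: (39/2)/3 = 13/2; x1: 0 ≤ 0, skip.
Smallest ratio is 13/2 in the row of s1, so s1 leaves.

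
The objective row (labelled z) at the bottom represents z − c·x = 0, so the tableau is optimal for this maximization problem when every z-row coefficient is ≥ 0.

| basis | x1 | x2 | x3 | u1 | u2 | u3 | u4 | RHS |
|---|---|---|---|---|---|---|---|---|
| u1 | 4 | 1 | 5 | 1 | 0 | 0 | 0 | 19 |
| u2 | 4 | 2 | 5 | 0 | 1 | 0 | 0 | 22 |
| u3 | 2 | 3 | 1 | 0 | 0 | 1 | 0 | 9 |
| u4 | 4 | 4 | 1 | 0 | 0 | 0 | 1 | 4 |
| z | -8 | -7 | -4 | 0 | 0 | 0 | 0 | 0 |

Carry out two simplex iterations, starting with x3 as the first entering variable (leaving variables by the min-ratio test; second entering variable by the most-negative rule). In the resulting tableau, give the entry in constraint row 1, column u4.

-1/19

Ratio test on column x3 — row 1: 19/5 = 19/5; row 2: 22/5 = 22/5; row 3: 9/1 = 9; row 4: 4/1 = 4. Minimum is 19/5 at row 1 (u1 leaves); pivot element 5.
Divide row 1 by 5; eliminate column x3 from the other rows.
Second iteration: most negative z-row entry is -31/5 in column x2, so x2 enters.
Ratio test on column x2 — row 1: (19/5)/(1/5) = 19; row 2: 3/1 = 3; row 3: (26/5)/(14/5) = 13/7; row 4: (1/5)/(19/5) = 1/19. Minimum is 1/19 at row 4 (u4 leaves); pivot element 19/5.
Divide row 4 by 19/5; eliminate column x2 from the other rows.
After both pivots, the entry at constraint row 1, column u4 is -1/19.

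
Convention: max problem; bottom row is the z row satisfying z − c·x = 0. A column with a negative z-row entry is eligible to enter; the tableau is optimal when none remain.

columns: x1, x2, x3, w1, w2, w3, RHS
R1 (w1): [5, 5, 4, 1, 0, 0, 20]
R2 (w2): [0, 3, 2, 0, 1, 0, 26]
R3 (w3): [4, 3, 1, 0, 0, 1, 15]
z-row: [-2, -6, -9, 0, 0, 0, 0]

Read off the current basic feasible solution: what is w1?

20

w1 is basic (row 1); its value is the RHS of that row, 20.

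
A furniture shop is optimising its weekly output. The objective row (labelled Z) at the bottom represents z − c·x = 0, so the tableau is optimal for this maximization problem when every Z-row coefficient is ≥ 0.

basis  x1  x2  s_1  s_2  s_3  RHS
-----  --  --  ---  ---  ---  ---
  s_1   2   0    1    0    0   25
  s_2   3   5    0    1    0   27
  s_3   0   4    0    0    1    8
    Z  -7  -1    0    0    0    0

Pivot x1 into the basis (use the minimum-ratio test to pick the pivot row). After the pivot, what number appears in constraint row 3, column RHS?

Ratio test on column x1 — row 1: 25/2 = 25/2; row 2: 27/3 = 9; row 3: entry 0 ≤ 0. Minimum is 9 at row 2 (s_2 leaves); pivot element 3.
Divide row 2 by 3; eliminate column x1 from the other rows.
Row 3 update in column RHS: 8 − 0·9 = 8.

8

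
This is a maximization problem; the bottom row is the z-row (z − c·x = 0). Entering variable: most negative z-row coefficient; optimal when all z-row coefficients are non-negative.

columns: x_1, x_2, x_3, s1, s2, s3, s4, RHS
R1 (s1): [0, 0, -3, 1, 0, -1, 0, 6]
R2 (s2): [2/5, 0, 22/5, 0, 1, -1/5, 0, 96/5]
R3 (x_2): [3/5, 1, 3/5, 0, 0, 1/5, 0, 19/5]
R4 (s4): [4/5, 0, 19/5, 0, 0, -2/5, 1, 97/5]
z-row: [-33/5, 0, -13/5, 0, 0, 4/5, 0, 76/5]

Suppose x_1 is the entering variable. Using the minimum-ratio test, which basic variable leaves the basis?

Column x_1 entries and ratios — s1: 0 ≤ 0, skip; s2: (96/5)/(2/5) = 48; x_2: (19/5)/(3/5) = 19/3; s4: (97/5)/(4/5) = 97/4.
Smallest ratio is 19/3 in the row of x_2, so x_2 leaves.

x_2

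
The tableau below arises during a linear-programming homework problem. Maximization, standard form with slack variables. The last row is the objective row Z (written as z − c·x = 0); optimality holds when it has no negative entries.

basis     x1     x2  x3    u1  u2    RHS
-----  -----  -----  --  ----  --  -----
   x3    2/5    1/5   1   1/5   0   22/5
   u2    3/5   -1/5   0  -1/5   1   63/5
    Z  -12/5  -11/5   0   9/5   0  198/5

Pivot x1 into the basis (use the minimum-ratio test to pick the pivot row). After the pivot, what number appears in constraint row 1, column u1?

1/2

Ratio test on column x1 — row 1: (22/5)/(2/5) = 11; row 2: (63/5)/(3/5) = 21. Minimum is 11 at row 1 (x3 leaves); pivot element 2/5.
Divide row 1 by 2/5; eliminate column x1 from the other rows.
In the new row 1, the u1 entry is the old entry divided by the pivot: (1/5)/(2/5) = 1/2.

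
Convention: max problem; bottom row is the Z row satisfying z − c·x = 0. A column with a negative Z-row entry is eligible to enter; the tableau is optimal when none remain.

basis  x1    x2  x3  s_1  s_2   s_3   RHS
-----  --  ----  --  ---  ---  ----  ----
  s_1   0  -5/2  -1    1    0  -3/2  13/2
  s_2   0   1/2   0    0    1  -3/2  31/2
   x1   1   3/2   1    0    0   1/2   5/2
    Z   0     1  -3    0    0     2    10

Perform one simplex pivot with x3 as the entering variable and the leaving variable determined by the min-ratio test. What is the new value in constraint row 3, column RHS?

5/2

Ratio test on column x3 — row 1: entry -1 ≤ 0; row 2: entry 0 ≤ 0; row 3: (5/2)/1 = 5/2. Minimum is 5/2 at row 3 (x1 leaves); pivot element 1.
Divide row 3 by 1; eliminate column x3 from the other rows.
In the new row 3, the RHS entry is the old entry divided by the pivot: (5/2)/1 = 5/2.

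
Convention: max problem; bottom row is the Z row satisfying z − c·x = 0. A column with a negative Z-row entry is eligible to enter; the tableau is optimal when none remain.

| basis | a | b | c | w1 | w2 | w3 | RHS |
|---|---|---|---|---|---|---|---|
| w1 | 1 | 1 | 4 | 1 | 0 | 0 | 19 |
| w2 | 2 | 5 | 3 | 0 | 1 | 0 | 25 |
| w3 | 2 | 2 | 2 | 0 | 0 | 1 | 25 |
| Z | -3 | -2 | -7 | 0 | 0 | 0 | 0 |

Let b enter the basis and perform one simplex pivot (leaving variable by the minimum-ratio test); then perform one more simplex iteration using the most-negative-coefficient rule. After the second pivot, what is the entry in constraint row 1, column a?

Ratio test on column b — row 1: 19/1 = 19; row 2: 25/5 = 5; row 3: 25/2 = 25/2. Minimum is 5 at row 2 (w2 leaves); pivot element 5.
Divide row 2 by 5; eliminate column b from the other rows.
Second iteration: most negative Z-row entry is -29/5 in column c, so c enters.
Ratio test on column c — row 1: 14/(17/5) = 70/17; row 2: 5/(3/5) = 25/3; row 3: 15/(4/5) = 75/4. Minimum is 70/17 at row 1 (w1 leaves); pivot element 17/5.
Divide row 1 by 17/5; eliminate column c from the other rows.
After both pivots, the entry at constraint row 1, column a is 3/17.

3/17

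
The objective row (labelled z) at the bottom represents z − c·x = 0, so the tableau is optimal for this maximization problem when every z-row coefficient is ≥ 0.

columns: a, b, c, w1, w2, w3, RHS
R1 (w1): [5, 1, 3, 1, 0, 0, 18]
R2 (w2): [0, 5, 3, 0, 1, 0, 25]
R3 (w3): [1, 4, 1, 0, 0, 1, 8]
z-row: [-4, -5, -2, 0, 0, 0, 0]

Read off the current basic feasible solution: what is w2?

w2 is basic (row 2); its value is the RHS of that row, 25.

25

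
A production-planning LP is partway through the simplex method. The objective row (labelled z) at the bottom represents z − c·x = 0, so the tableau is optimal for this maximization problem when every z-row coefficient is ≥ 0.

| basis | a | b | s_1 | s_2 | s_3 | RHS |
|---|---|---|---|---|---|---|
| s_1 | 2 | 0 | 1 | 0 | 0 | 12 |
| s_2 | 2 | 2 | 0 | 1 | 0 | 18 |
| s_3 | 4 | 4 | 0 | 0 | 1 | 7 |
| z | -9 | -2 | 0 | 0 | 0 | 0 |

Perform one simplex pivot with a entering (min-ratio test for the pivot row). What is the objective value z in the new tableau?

63/4

Ratio test on column a — row 1: 12/2 = 6; row 2: 18/2 = 9; row 3: 7/4 = 7/4. Minimum is 7/4 at row 3 (s_3 leaves); pivot element 4.
Pivot on row 3; the z-row RHS becomes 0 − (-9)·(7/4) = 63/4.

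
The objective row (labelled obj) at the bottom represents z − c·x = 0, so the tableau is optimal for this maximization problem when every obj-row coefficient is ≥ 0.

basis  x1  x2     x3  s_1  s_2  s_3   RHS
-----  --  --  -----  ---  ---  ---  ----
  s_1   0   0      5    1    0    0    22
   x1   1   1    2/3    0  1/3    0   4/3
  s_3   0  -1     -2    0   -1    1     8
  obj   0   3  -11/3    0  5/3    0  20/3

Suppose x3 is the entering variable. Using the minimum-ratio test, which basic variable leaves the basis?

x1

Column x3 entries and ratios — s_1: 22/5 = 22/5; x1: (4/3)/(2/3) = 2; s_3: -2 ≤ 0, skip.
Smallest ratio is 2 in the row of x1, so x1 leaves.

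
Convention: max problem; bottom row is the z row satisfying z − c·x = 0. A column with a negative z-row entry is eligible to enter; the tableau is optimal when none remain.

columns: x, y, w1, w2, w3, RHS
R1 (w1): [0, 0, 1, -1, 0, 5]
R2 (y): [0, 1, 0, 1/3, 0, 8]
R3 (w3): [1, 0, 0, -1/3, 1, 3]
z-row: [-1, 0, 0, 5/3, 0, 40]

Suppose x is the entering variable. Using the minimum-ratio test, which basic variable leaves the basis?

w3

Column x entries and ratios — w1: 0 ≤ 0, skip; y: 0 ≤ 0, skip; w3: 3/1 = 3.
Smallest ratio is 3 in the row of w3, so w3 leaves.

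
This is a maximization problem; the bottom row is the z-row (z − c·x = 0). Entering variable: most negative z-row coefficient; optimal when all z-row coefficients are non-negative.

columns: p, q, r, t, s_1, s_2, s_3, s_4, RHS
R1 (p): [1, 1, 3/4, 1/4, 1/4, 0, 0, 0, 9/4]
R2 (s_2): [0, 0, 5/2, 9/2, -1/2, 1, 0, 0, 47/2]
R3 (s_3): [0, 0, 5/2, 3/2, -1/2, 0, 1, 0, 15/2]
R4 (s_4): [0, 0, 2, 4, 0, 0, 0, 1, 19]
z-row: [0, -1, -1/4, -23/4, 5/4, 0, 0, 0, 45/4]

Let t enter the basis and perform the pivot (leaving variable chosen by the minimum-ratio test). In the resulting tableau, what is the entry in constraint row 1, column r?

Ratio test on column t — row 1: (9/4)/(1/4) = 9; row 2: (47/2)/(9/2) = 47/9; row 3: (15/2)/(3/2) = 5; row 4: 19/4 = 19/4. Minimum is 19/4 at row 4 (s_4 leaves); pivot element 4.
Divide row 4 by 4; eliminate column t from the other rows.
Row 1 update in column r: 3/4 − (1/4)·(1/2) = 5/8.

5/8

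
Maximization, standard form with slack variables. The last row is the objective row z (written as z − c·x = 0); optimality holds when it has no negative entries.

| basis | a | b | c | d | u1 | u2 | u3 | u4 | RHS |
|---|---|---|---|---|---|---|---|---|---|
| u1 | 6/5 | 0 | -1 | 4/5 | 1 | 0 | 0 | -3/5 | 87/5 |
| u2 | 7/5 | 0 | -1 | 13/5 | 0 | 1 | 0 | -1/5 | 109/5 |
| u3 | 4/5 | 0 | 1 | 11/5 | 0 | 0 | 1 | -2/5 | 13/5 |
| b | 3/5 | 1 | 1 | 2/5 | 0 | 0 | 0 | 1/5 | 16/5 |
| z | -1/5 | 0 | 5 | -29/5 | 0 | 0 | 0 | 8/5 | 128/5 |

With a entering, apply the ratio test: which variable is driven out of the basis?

Column a entries and ratios — u1: (87/5)/(6/5) = 29/2; u2: (109/5)/(7/5) = 109/7; u3: (13/5)/(4/5) = 13/4; b: (16/5)/(3/5) = 16/3.
Smallest ratio is 13/4 in the row of u3, so u3 leaves.

u3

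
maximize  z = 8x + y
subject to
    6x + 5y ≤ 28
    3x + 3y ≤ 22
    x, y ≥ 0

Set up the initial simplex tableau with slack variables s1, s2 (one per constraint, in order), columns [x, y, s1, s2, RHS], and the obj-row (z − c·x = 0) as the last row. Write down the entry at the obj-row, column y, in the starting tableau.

-1

The obj-row carries the negated objective coefficients: the y entry is -1.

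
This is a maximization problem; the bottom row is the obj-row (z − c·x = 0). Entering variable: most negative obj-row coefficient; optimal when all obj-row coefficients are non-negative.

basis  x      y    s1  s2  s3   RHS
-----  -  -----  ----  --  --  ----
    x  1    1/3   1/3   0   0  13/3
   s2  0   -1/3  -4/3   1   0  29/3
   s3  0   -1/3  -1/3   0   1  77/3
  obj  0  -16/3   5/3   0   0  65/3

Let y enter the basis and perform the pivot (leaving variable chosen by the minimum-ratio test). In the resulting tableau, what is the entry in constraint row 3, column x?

1

Ratio test on column y — row 1: (13/3)/(1/3) = 13; row 2: entry -1/3 ≤ 0; row 3: entry -1/3 ≤ 0. Minimum is 13 at row 1 (x leaves); pivot element 1/3.
Divide row 1 by 1/3; eliminate column y from the other rows.
Row 3 update in column x: 0 − (-1/3)·3 = 1.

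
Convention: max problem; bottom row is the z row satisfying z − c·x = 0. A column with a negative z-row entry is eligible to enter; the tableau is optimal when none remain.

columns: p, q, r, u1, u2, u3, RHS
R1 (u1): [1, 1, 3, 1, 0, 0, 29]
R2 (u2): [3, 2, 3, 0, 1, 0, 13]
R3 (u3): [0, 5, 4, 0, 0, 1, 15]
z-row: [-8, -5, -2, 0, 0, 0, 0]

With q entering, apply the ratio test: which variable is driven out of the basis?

Column q entries and ratios — u1: 29/1 = 29; u2: 13/2 = 13/2; u3: 15/5 = 3.
Smallest ratio is 3 in the row of u3, so u3 leaves.

u3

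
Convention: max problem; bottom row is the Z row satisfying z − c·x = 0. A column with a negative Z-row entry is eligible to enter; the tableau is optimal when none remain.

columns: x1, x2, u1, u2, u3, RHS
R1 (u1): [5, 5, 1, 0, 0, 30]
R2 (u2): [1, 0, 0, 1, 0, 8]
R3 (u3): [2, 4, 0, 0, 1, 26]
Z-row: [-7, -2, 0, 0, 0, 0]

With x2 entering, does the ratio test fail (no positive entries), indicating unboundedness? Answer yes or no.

no

Column x2 has positive entries in row(s) 1, 3, so the ratio test bounds it — not unbounded.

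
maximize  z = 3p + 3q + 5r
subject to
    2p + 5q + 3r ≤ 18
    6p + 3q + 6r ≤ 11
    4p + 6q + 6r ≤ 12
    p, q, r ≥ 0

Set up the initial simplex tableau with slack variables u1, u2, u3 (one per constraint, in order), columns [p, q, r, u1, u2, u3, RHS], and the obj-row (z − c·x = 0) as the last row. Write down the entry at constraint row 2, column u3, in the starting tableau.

Slack u3 belongs to constraint 3; its column is the unit vector e_3, so the entry in row 2 is 0.

0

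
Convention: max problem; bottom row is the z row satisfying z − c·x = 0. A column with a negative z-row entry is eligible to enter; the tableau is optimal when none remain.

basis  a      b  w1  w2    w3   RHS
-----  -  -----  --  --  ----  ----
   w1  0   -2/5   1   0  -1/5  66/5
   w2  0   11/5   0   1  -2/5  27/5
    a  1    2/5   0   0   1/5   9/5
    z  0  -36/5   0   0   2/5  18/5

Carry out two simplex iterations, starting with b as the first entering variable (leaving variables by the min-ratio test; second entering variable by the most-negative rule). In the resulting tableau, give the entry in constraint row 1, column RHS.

Ratio test on column b — row 1: entry -2/5 ≤ 0; row 2: (27/5)/(11/5) = 27/11; row 3: (9/5)/(2/5) = 9/2. Minimum is 27/11 at row 2 (w2 leaves); pivot element 11/5.
Divide row 2 by 11/5; eliminate column b from the other rows.
Second iteration: most negative z-row entry is -10/11 in column w3, so w3 enters.
Ratio test on column w3 — row 1: entry -3/11 ≤ 0; row 2: entry -2/11 ≤ 0; row 3: (9/11)/(3/11) = 3. Minimum is 3 at row 3 (a leaves); pivot element 3/11.
Divide row 3 by 3/11; eliminate column w3 from the other rows.
After both pivots, the entry at constraint row 1, column RHS is 15.

15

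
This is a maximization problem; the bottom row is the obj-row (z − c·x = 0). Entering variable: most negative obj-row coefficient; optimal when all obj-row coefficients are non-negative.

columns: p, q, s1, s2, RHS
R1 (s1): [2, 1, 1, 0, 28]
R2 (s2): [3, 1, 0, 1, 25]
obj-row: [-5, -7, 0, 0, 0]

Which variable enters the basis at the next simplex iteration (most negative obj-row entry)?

q

Negative obj-row entries: p: -5, q: -7.
The most negative is -7 in column q, so q enters.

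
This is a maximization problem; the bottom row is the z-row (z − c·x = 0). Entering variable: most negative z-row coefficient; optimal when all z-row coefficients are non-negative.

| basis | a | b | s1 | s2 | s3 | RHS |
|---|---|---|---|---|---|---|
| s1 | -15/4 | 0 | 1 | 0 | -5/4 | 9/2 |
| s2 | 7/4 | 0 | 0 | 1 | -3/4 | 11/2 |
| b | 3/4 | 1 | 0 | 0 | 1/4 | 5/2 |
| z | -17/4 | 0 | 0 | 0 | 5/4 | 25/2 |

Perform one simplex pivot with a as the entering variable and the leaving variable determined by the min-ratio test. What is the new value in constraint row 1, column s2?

Ratio test on column a — row 1: entry -15/4 ≤ 0; row 2: (11/2)/(7/4) = 22/7; row 3: (5/2)/(3/4) = 10/3. Minimum is 22/7 at row 2 (s2 leaves); pivot element 7/4.
Divide row 2 by 7/4; eliminate column a from the other rows.
Row 1 update in column s2: 0 − (-15/4)·(4/7) = 15/7.

15/7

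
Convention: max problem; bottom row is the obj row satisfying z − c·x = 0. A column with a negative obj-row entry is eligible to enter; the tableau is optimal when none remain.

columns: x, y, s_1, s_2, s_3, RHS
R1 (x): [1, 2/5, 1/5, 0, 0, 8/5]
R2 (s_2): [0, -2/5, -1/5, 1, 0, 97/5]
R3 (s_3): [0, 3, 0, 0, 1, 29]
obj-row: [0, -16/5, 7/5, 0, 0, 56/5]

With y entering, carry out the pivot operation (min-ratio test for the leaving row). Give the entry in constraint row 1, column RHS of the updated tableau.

4

Ratio test on column y — row 1: (8/5)/(2/5) = 4; row 2: entry -2/5 ≤ 0; row 3: 29/3 = 29/3. Minimum is 4 at row 1 (x leaves); pivot element 2/5.
Divide row 1 by 2/5; eliminate column y from the other rows.
In the new row 1, the RHS entry is the old entry divided by the pivot: (8/5)/(2/5) = 4.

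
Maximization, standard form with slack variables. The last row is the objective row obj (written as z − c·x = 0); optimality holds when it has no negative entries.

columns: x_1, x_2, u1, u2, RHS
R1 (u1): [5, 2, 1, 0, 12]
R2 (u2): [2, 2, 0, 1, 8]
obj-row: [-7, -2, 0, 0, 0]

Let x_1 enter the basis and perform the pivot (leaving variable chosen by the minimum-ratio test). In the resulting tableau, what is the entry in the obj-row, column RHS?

84/5

Ratio test on column x_1 — row 1: 12/5 = 12/5; row 2: 8/2 = 4. Minimum is 12/5 at row 1 (u1 leaves); pivot element 5.
Divide row 1 by 5; eliminate column x_1 from the other rows.
obj-row update in column RHS: 0 − (-7)·(12/5) = 84/5.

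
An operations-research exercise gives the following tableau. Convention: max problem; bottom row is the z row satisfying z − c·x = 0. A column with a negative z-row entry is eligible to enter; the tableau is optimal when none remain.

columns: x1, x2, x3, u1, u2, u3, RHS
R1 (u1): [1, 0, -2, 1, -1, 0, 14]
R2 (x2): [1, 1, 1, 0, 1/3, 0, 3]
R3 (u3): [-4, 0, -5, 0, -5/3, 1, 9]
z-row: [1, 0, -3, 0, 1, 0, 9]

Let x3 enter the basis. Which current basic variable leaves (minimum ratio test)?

Column x3 entries and ratios — u1: -2 ≤ 0, skip; x2: 3/1 = 3; u3: -5 ≤ 0, skip.
Smallest ratio is 3 in the row of x2, so x2 leaves.

x2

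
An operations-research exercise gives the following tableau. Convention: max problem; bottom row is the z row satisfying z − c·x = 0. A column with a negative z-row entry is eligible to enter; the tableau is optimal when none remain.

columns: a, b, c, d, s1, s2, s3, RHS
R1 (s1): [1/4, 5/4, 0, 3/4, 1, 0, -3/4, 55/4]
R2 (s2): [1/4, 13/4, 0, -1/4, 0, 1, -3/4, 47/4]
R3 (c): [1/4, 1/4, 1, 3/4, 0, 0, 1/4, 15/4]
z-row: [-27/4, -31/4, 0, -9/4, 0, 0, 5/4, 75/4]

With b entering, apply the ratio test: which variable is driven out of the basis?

Column b entries and ratios — s1: (55/4)/(5/4) = 11; s2: (47/4)/(13/4) = 47/13; c: (15/4)/(1/4) = 15.
Smallest ratio is 47/13 in the row of s2, so s2 leaves.

s2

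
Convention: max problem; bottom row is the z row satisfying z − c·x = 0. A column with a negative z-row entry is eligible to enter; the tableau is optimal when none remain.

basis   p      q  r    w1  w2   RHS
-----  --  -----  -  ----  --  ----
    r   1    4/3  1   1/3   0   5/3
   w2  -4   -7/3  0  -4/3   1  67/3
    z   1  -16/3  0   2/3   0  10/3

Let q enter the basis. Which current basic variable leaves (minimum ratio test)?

Column q entries and ratios — r: (5/3)/(4/3) = 5/4; w2: -7/3 ≤ 0, skip.
Smallest ratio is 5/4 in the row of r, so r leaves.

r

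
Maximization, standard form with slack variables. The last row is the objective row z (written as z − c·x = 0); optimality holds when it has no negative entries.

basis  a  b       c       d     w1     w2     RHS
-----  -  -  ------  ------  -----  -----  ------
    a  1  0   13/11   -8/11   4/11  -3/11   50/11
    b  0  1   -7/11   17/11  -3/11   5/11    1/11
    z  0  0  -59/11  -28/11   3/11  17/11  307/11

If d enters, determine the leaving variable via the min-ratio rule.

b

Column d entries and ratios — a: -8/11 ≤ 0, skip; b: (1/11)/(17/11) = 1/17.
Smallest ratio is 1/17 in the row of b, so b leaves.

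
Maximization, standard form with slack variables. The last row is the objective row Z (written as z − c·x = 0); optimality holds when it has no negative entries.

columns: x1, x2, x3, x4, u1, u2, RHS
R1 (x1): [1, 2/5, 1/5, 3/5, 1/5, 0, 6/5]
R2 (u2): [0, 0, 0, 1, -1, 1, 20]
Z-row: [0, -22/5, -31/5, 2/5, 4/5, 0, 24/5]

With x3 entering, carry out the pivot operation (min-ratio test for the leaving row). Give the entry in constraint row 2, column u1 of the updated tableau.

Ratio test on column x3 — row 1: (6/5)/(1/5) = 6; row 2: entry 0 ≤ 0. Minimum is 6 at row 1 (x1 leaves); pivot element 1/5.
Divide row 1 by 1/5; eliminate column x3 from the other rows.
Row 2 update in column u1: -1 − 0·1 = -1.

-1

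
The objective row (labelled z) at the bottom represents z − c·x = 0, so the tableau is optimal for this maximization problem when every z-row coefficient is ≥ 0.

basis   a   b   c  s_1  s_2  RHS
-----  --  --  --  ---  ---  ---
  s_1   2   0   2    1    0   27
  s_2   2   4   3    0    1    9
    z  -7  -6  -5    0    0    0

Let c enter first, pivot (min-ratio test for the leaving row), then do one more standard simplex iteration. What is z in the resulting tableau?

63/2

Ratio test on column c — row 1: 27/2 = 27/2; row 2: 9/3 = 3. Minimum is 3 at row 2 (s_2 leaves); pivot element 3.
Pivot on row 2; the z-row RHS becomes 0 − (-5)·3 = 15.
Next entering variable (most negative z-row entry -11/3): a.
Ratio test on column a — row 1: 21/(2/3) = 63/2; row 2: 3/(2/3) = 9/2. Minimum is 9/2 at row 2 (c leaves); pivot element 2/3.
After the second pivot the z-row RHS is 15 − (-11/3)·(9/2) = 63/2.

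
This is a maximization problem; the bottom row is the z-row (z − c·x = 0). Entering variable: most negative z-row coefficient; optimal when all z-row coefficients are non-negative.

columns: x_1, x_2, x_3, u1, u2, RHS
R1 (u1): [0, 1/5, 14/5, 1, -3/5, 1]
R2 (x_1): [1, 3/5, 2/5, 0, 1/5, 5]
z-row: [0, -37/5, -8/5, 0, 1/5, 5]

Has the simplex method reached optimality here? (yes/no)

The z-row has a negative entry -37/5 in column x_2, so it is not optimal.

no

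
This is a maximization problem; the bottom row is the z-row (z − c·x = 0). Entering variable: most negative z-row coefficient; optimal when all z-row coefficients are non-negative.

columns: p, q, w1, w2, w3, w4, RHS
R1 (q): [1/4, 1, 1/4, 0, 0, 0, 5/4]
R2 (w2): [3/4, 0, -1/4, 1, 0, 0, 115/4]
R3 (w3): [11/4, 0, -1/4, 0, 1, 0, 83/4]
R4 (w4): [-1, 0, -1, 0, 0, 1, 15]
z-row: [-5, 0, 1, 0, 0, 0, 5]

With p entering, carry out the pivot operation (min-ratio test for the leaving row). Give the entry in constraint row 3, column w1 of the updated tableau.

Ratio test on column p — row 1: (5/4)/(1/4) = 5; row 2: (115/4)/(3/4) = 115/3; row 3: (83/4)/(11/4) = 83/11; row 4: entry -1 ≤ 0. Minimum is 5 at row 1 (q leaves); pivot element 1/4.
Divide row 1 by 1/4; eliminate column p from the other rows.
Row 3 update in column w1: -1/4 − (11/4)·1 = -3.

-3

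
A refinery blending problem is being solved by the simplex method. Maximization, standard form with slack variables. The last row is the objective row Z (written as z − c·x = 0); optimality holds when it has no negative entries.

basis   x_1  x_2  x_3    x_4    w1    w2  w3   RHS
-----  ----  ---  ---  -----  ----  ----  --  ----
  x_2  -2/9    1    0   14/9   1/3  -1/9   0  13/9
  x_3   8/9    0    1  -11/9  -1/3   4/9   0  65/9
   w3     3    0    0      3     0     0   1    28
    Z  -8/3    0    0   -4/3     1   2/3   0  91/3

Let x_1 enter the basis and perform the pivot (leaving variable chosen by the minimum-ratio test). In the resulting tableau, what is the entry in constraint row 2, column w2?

1/2

Ratio test on column x_1 — row 1: entry -2/9 ≤ 0; row 2: (65/9)/(8/9) = 65/8; row 3: 28/3 = 28/3. Minimum is 65/8 at row 2 (x_3 leaves); pivot element 8/9.
Divide row 2 by 8/9; eliminate column x_1 from the other rows.
In the new row 2, the w2 entry is the old entry divided by the pivot: (4/9)/(8/9) = 1/2.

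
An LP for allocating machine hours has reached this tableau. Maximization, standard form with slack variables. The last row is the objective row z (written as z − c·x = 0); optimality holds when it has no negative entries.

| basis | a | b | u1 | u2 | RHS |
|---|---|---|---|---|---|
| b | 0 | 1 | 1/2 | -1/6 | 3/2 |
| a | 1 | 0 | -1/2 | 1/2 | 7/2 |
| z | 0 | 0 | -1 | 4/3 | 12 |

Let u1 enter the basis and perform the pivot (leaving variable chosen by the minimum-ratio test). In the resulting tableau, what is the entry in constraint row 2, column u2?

1/3

Ratio test on column u1 — row 1: (3/2)/(1/2) = 3; row 2: entry -1/2 ≤ 0. Minimum is 3 at row 1 (b leaves); pivot element 1/2.
Divide row 1 by 1/2; eliminate column u1 from the other rows.
Row 2 update in column u2: 1/2 − (-1/2)·(-1/3) = 1/3.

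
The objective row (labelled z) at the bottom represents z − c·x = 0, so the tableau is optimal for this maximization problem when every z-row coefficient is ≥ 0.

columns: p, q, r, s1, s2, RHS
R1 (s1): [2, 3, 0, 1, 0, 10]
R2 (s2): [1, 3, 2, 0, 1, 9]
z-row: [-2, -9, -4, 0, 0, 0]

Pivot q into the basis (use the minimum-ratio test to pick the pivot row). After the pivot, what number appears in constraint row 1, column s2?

Ratio test on column q — row 1: 10/3 = 10/3; row 2: 9/3 = 3. Minimum is 3 at row 2 (s2 leaves); pivot element 3.
Divide row 2 by 3; eliminate column q from the other rows.
Row 1 update in column s2: 0 − 3·(1/3) = -1.

-1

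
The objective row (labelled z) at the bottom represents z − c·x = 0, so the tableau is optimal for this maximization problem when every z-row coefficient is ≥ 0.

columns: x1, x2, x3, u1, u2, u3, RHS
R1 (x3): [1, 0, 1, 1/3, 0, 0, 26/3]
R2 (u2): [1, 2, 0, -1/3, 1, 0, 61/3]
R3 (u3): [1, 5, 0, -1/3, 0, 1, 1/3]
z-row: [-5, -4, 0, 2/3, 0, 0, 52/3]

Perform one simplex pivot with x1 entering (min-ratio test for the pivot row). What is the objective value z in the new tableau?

19

Ratio test on column x1 — row 1: (26/3)/1 = 26/3; row 2: (61/3)/1 = 61/3; row 3: (1/3)/1 = 1/3. Minimum is 1/3 at row 3 (u3 leaves); pivot element 1.
Pivot on row 3; the z-row RHS becomes 52/3 − (-5)·(1/3) = 19.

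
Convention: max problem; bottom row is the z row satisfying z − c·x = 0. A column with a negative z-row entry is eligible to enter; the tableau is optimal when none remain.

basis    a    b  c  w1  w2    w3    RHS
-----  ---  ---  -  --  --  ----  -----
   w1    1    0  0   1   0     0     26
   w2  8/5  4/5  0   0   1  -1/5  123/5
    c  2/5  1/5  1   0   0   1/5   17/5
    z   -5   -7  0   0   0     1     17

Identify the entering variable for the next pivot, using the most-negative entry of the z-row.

Negative z-row entries: a: -5, b: -7.
The most negative is -7 in column b, so b enters.

b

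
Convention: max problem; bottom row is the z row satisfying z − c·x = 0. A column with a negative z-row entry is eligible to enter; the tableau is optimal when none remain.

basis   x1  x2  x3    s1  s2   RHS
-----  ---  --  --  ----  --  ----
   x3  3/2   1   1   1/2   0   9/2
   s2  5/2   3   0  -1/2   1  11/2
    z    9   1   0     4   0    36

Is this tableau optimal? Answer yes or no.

Every z-row coefficient is ≥ 0, so the tableau is optimal.

yes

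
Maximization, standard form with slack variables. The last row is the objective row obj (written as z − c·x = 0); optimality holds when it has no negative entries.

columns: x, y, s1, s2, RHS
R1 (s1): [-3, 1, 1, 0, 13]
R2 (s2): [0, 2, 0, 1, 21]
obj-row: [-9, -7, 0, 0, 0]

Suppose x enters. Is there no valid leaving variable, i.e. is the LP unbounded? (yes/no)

Every constraint-row entry in column x is ≤ 0, so increasing x is unbounded.

yes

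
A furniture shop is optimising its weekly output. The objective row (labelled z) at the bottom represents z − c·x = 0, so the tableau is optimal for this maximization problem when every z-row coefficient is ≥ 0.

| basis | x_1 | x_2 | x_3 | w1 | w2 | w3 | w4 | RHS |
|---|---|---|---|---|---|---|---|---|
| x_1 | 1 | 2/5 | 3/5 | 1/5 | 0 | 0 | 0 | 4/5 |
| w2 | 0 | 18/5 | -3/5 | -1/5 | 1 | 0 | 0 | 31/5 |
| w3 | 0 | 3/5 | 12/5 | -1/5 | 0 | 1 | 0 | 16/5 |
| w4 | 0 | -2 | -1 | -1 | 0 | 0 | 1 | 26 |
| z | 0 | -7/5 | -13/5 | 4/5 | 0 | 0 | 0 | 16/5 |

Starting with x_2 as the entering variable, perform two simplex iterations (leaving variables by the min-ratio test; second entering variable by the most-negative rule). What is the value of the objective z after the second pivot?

Ratio test on column x_2 — row 1: (4/5)/(2/5) = 2; row 2: (31/5)/(18/5) = 31/18; row 3: (16/5)/(3/5) = 16/3; row 4: entry -2 ≤ 0. Minimum is 31/18 at row 2 (w2 leaves); pivot element 18/5.
Pivot on row 2; the z-row RHS becomes 16/5 − (-7/5)·(31/18) = 101/18.
Next entering variable (most negative z-row entry -17/6): x_3.
Ratio test on column x_3 — row 1: (1/9)/(2/3) = 1/6; row 2: entry -1/6 ≤ 0; row 3: (13/6)/(5/2) = 13/15; row 4: entry -4/3 ≤ 0. Minimum is 1/6 at row 1 (x_1 leaves); pivot element 2/3.
After the second pivot the z-row RHS is 101/18 − (-17/6)·(1/6) = 73/12.

73/12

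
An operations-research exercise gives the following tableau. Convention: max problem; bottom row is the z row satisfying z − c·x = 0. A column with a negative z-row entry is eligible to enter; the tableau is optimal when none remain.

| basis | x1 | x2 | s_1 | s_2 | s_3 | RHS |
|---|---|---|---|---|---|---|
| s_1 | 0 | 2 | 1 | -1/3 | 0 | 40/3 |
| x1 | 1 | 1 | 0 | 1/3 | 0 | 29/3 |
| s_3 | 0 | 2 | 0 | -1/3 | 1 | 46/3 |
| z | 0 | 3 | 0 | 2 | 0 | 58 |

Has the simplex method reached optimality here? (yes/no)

Every z-row coefficient is ≥ 0, so the tableau is optimal.

yes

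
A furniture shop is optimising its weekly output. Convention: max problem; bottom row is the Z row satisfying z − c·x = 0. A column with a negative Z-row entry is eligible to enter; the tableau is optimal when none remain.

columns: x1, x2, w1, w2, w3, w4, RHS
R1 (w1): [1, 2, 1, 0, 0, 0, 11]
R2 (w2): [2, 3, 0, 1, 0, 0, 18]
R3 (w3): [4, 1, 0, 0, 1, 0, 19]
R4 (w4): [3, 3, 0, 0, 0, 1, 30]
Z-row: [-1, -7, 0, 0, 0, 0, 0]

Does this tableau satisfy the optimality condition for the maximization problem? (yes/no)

The Z-row has a negative entry -7 in column x2, so it is not optimal.

no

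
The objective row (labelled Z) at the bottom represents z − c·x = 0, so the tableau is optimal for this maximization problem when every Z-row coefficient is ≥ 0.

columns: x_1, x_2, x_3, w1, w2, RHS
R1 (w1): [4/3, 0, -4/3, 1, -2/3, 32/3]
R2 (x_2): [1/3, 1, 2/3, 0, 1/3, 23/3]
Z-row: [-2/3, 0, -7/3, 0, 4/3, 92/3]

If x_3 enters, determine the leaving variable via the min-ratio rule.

x_2

Column x_3 entries and ratios — w1: -4/3 ≤ 0, skip; x_2: (23/3)/(2/3) = 23/2.
Smallest ratio is 23/2 in the row of x_2, so x_2 leaves.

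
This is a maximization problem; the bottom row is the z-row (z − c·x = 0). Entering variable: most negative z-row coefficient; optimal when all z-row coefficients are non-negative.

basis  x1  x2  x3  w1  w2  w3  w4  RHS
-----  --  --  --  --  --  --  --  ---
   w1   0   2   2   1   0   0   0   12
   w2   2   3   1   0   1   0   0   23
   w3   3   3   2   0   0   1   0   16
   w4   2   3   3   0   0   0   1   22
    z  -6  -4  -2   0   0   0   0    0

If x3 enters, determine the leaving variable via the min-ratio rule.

w1

Column x3 entries and ratios — w1: 12/2 = 6; w2: 23/1 = 23; w3: 16/2 = 8; w4: 22/3 = 22/3.
Smallest ratio is 6 in the row of w1, so w1 leaves.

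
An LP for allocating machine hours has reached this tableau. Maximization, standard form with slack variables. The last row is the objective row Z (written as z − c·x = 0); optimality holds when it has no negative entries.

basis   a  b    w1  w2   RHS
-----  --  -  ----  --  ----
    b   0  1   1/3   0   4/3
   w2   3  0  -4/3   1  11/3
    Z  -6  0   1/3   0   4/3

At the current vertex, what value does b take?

b is basic (row 1); its value is the RHS of that row, 4/3.

4/3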